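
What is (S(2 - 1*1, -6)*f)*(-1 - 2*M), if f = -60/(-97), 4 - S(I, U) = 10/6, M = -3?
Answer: 700/97 ≈ 7.2165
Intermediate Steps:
S(I, U) = 7/3 (S(I, U) = 4 - 10/6 = 4 - 1*5/3 = 4 - 5/3 = 7/3)
f = 60/97 (f = -60*(-1/97) = 60/97 ≈ 0.61856)
(S(2 - 1*1, -6)*f)*(-1 - 2*M) = ((7/3)*(60/97))*(-1 - 2*(-3)) = 140*(-1 + 6)/97 = (140/97)*5 = 700/97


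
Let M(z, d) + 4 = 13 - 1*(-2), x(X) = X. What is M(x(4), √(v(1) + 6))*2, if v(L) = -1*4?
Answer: 22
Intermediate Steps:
v(L) = -4
M(z, d) = 11 (M(z, d) = -4 + (13 - 1*(-2)) = -4 + (13 + 2) = -4 + 15 = 11)
M(x(4), √(v(1) + 6))*2 = 11*2 = 22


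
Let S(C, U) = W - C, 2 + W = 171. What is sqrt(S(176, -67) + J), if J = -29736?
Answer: 7*I*sqrt(607) ≈ 172.46*I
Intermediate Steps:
W = 169 (W = -2 + 171 = 169)
S(C, U) = 169 - C
sqrt(S(176, -67) + J) = sqrt((169 - 1*176) - 29736) = sqrt((169 - 176) - 29736) = sqrt(-7 - 29736) = sqrt(-29743) = 7*I*sqrt(607)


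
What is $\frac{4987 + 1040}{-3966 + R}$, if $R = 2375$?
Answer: $- \frac{6027}{1591} \approx -3.7882$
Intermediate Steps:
$\frac{4987 + 1040}{-3966 + R} = \frac{4987 + 1040}{-3966 + 2375} = \frac{6027}{-1591} = 6027 \left(- \frac{1}{1591}\right) = - \frac{6027}{1591}$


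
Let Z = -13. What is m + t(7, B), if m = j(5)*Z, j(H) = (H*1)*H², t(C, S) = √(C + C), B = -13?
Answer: -1625 + √14 ≈ -1621.3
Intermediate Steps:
t(C, S) = √2*√C (t(C, S) = √(2*C) = √2*√C)
j(H) = H³ (j(H) = H*H² = H³)
m = -1625 (m = 5³*(-13) = 125*(-13) = -1625)
m + t(7, B) = -1625 + √2*√7 = -1625 + √14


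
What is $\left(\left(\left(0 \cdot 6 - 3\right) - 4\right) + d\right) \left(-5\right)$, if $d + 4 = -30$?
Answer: $205$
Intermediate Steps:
$d = -34$ ($d = -4 - 30 = -34$)
$\left(\left(\left(0 \cdot 6 - 3\right) - 4\right) + d\right) \left(-5\right) = \left(\left(\left(0 \cdot 6 - 3\right) - 4\right) - 34\right) \left(-5\right) = \left(\left(\left(0 - 3\right) - 4\right) - 34\right) \left(-5\right) = \left(\left(-3 - 4\right) - 34\right) \left(-5\right) = \left(-7 - 34\right) \left(-5\right) = \left(-41\right) \left(-5\right) = 205$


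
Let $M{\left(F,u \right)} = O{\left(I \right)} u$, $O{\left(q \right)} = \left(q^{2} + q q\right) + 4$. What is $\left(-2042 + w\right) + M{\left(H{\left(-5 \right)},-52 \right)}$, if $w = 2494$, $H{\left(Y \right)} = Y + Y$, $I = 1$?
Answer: $140$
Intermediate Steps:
$H{\left(Y \right)} = 2 Y$
$O{\left(q \right)} = 4 + 2 q^{2}$ ($O{\left(q \right)} = \left(q^{2} + q^{2}\right) + 4 = 2 q^{2} + 4 = 4 + 2 q^{2}$)
$M{\left(F,u \right)} = 6 u$ ($M{\left(F,u \right)} = \left(4 + 2 \cdot 1^{2}\right) u = \left(4 + 2 \cdot 1\right) u = \left(4 + 2\right) u = 6 u$)
$\left(-2042 + w\right) + M{\left(H{\left(-5 \right)},-52 \right)} = \left(-2042 + 2494\right) + 6 \left(-52\right) = 452 - 312 = 140$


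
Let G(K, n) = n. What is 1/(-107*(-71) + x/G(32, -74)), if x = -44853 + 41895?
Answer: 37/282568 ≈ 0.00013094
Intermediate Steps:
x = -2958
1/(-107*(-71) + x/G(32, -74)) = 1/(-107*(-71) - 2958/(-74)) = 1/(7597 - 2958*(-1/74)) = 1/(7597 + 1479/37) = 1/(282568/37) = 37/282568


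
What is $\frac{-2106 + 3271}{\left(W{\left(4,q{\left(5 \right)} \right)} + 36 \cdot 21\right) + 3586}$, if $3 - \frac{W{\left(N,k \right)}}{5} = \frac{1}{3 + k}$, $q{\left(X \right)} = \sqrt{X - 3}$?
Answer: $\frac{17756930}{66376729} - \frac{5825 \sqrt{2}}{132753458} \approx 0.26746$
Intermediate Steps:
$q{\left(X \right)} = \sqrt{-3 + X}$
$W{\left(N,k \right)} = 15 - \frac{5}{3 + k}$
$\frac{-2106 + 3271}{\left(W{\left(4,q{\left(5 \right)} \right)} + 36 \cdot 21\right) + 3586} = \frac{-2106 + 3271}{\left(\frac{5 \left(8 + 3 \sqrt{-3 + 5}\right)}{3 + \sqrt{-3 + 5}} + 36 \cdot 21\right) + 3586} = \frac{1165}{\left(\frac{5 \left(8 + 3 \sqrt{2}\right)}{3 + \sqrt{2}} + 756\right) + 3586} = \frac{1165}{\left(756 + \frac{5 \left(8 + 3 \sqrt{2}\right)}{3 + \sqrt{2}}\right) + 3586} = \frac{1165}{4342 + \frac{5 \left(8 + 3 \sqrt{2}\right)}{3 + \sqrt{2}}}$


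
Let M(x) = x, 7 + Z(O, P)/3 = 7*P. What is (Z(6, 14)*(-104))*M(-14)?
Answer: 397488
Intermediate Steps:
Z(O, P) = -21 + 21*P (Z(O, P) = -21 + 3*(7*P) = -21 + 21*P)
(Z(6, 14)*(-104))*M(-14) = ((-21 + 21*14)*(-104))*(-14) = ((-21 + 294)*(-104))*(-14) = (273*(-104))*(-14) = -28392*(-14) = 397488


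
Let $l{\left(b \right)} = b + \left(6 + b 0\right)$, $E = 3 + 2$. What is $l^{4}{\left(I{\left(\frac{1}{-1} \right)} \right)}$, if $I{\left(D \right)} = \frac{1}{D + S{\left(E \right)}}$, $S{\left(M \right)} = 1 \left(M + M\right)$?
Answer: $\frac{9150625}{6561} \approx 1394.7$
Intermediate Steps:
$E = 5$
$S{\left(M \right)} = 2 M$ ($S{\left(M \right)} = 1 \cdot 2 M = 2 M$)
$I{\left(D \right)} = \frac{1}{10 + D}$ ($I{\left(D \right)} = \frac{1}{D + 2 \cdot 5} = \frac{1}{D + 10} = \frac{1}{10 + D}$)
$l{\left(b \right)} = 6 + b$ ($l{\left(b \right)} = b + \left(6 + 0\right) = b + 6 = 6 + b$)
$l^{4}{\left(I{\left(\frac{1}{-1} \right)} \right)} = \left(6 + \frac{1}{10 + \frac{1}{-1}}\right)^{4} = \left(6 + \frac{1}{10 - 1}\right)^{4} = \left(6 + \frac{1}{9}\right)^{4} = \left(\frac{55}{9}\right)^{4} = \frac{9150625}{6561}$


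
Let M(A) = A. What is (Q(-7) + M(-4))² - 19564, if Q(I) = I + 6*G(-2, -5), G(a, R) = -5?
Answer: -17883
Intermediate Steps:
Q(I) = -30 + I (Q(I) = I + 6*(-5) = I - 30 = -30 + I)
(Q(-7) + M(-4))² - 19564 = ((-30 - 7) - 4)² - 19564 = (-37 - 4)² - 19564 = (-41)² - 19564 = 1681 - 19564 = -17883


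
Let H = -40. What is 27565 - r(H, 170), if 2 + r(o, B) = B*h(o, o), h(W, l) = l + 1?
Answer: 34197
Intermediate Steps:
h(W, l) = 1 + l
r(o, B) = -2 + B*(1 + o)
27565 - r(H, 170) = 27565 - (-2 + 170*(1 - 40)) = 27565 - (-2 + 170*(-39)) = 27565 - (-2 - 6630) = 27565 - 1*(-6632) = 27565 + 6632 = 34197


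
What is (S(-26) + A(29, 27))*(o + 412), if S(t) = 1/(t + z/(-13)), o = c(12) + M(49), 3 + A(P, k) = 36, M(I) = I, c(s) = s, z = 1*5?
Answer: 5347738/343 ≈ 15591.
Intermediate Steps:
z = 5
A(P, k) = 33 (A(P, k) = -3 + 36 = 33)
o = 61 (o = 12 + 49 = 61)
S(t) = 1/(-5/13 + t) (S(t) = 1/(t + 5/(-13)) = 1/(t + 5*(-1/13)) = 1/(t - 5/13) = 1/(-5/13 + t))
(S(-26) + A(29, 27))*(o + 412) = (13/(-5 + 13*(-26)) + 33)*(61 + 412) = (13/(-5 - 338) + 33)*473 = (13/(-343) + 33)*473 = (13*(-1/343) + 33)*473 = (-13/343 + 33)*473 = (11306/343)*473 = 5347738/343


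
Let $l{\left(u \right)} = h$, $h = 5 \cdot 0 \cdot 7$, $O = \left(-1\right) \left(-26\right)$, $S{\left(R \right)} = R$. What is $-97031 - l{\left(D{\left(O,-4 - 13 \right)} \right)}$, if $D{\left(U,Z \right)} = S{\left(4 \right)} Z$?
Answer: $-97031$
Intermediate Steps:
$O = 26$
$D{\left(U,Z \right)} = 4 Z$
$h = 0$ ($h = 0 \cdot 7 = 0$)
$l{\left(u \right)} = 0$
$-97031 - l{\left(D{\left(O,-4 - 13 \right)} \right)} = -97031 - 0 = -97031 + 0 = -97031$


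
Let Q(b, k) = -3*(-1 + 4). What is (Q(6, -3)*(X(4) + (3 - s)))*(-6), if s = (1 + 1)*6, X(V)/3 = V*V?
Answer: 2106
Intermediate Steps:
X(V) = 3*V² (X(V) = 3*(V*V) = 3*V²)
s = 12 (s = 2*6 = 12)
Q(b, k) = -9 (Q(b, k) = -3*3 = -9)
(Q(6, -3)*(X(4) + (3 - s)))*(-6) = -9*(3*4² + (3 - 1*12))*(-6) = -9*(3*16 + (3 - 12))*(-6) = -9*(48 - 9)*(-6) = -9*39*(-6) = -351*(-6) = 2106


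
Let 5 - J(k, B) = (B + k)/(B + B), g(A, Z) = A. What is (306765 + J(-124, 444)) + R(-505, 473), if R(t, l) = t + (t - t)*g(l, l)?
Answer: 33995375/111 ≈ 3.0626e+5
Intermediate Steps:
J(k, B) = 5 - (B + k)/(2*B) (J(k, B) = 5 - (B + k)/(B + B) = 5 - (B + k)/(2*B))
R(t, l) = t (R(t, l) = t + (t - t)*l = t + 0*l = t + 0 = t)
(306765 + J(-124, 444)) + R(-505, 473) = (306765 + (1/2)*(-1*(-124) + 9*444)/444) - 505 = (306765 + (1/2)*(1/444)*(124 + 3996)) - 505 = (306765 + (1/2)*(1/444)*4120) - 505 = (306765 + 515/111) - 505 = 34051430/111 - 505 = 33995375/111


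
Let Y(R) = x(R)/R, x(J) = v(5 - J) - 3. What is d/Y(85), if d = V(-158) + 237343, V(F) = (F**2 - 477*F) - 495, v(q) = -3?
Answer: -14330065/3 ≈ -4.7767e+6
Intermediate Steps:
V(F) = -495 + F**2 - 477*F
x(J) = -6 (x(J) = -3 - 3 = -6)
Y(R) = -6/R
d = 337178 (d = (-495 + (-158)**2 - 477*(-158)) + 237343 = (-495 + 24964 + 75366) + 237343 = 99835 + 237343 = 337178)
d/Y(85) = 337178/((-6/85)) = 337178/((-6*1/85)) = 337178/(-6/85) = 337178*(-85/6) = -14330065/3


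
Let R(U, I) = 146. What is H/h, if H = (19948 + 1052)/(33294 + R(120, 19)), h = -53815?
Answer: -105/8997868 ≈ -1.1669e-5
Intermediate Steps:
H = 525/836 (H = (19948 + 1052)/(33294 + 146) = 21000/33440 = 21000*(1/33440) = 525/836 ≈ 0.62799)
H/h = (525/836)/(-53815) = (525/836)*(-1/53815) = -105/8997868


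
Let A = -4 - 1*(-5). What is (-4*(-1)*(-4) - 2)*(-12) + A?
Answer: 217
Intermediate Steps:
A = 1 (A = -4 + 5 = 1)
(-4*(-1)*(-4) - 2)*(-12) + A = (-4*(-1)*(-4) - 2)*(-12) + 1 = (4*(-4) - 2)*(-12) + 1 = (-16 - 2)*(-12) + 1 = -18*(-12) + 1 = 216 + 1 = 217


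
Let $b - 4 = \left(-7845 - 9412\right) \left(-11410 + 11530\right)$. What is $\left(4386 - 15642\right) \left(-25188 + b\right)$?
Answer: $23592846144$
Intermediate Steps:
$b = -2070836$ ($b = 4 + \left(-7845 - 9412\right) \left(-11410 + 11530\right) = 4 - 2070840 = -2070836$)
$\left(4386 - 15642\right) \left(-25188 + b\right) = \left(4386 - 15642\right) \left(-25188 - 2070836\right) = \left(-11256\right) \left(-2096024\right) = 23592846144$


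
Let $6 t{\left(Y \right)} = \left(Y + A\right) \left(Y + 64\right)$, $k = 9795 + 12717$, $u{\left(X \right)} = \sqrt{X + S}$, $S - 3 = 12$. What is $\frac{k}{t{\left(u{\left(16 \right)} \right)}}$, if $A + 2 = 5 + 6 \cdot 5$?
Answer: $\frac{48243216}{716795} - \frac{2183664 \sqrt{31}}{716795} \approx 50.342$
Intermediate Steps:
$S = 15$ ($S = 3 + 12 = 15$)
$A = 33$ ($A = -2 + \left(5 + 6 \cdot 5\right) = -2 + \left(5 + 30\right) = -2 + 35 = 33$)
$u{\left(X \right)} = \sqrt{15 + X}$ ($u{\left(X \right)} = \sqrt{X + 15} = \sqrt{15 + X}$)
$k = 22512$
$t{\left(Y \right)} = \frac{\left(33 + Y\right) \left(64 + Y\right)}{6}$ ($t{\left(Y \right)} = \frac{\left(Y + 33\right) \left(Y + 64\right)}{6} = \frac{\left(33 + Y\right) \left(64 + Y\right)}{6}$)
$\frac{k}{t{\left(u{\left(16 \right)} \right)}} = \frac{22512}{352 + \frac{\left(\sqrt{15 + 16}\right)^{2}}{6} + \frac{97 \sqrt{15 + 16}}{6}} = \frac{22512}{352 + \frac{\left(\sqrt{31}\right)^{2}}{6} + \frac{97 \sqrt{31}}{6}} = \frac{22512}{352 + \frac{1}{6} \cdot 31 + \frac{97 \sqrt{31}}{6}} = \frac{22512}{352 + \frac{31}{6} + \frac{97 \sqrt{31}}{6}} = \frac{22512}{\frac{2143}{6} + \frac{97 \sqrt{31}}{6}}$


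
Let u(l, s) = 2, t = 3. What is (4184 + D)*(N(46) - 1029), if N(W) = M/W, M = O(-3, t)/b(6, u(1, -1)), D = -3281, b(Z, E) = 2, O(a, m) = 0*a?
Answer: -929187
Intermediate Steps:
O(a, m) = 0
M = 0 (M = 0/2 = 0*(½) = 0)
N(W) = 0 (N(W) = 0/W = 0)
(4184 + D)*(N(46) - 1029) = (4184 - 3281)*(0 - 1029) = 903*(-1029) = -929187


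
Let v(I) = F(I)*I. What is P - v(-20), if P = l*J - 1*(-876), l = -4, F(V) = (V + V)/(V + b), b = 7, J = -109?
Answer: 17856/13 ≈ 1373.5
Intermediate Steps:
F(V) = 2*V/(7 + V) (F(V) = (V + V)/(V + 7) = (2*V)/(7 + V) = 2*V/(7 + V))
v(I) = 2*I**2/(7 + I) (v(I) = (2*I/(7 + I))*I = 2*I**2/(7 + I))
P = 1312 (P = -4*(-109) - 1*(-876) = 436 + 876 = 1312)
P - v(-20) = 1312 - 2*(-20)**2/(7 - 20) = 1312 - 2*400/(-13) = 1312 - 2*400*(-1)/13 = 1312 - 1*(-800/13) = 1312 + 800/13 = 17856/13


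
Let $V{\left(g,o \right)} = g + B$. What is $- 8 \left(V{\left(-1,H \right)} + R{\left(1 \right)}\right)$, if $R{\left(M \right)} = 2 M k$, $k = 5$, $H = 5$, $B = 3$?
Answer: $-96$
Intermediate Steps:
$V{\left(g,o \right)} = 3 + g$ ($V{\left(g,o \right)} = g + 3 = 3 + g$)
$R{\left(M \right)} = 10 M$ ($R{\left(M \right)} = 2 M 5 = 10 M$)
$- 8 \left(V{\left(-1,H \right)} + R{\left(1 \right)}\right) = - 8 \left(\left(3 - 1\right) + 10 \cdot 1\right) = - 8 \left(2 + 10\right) = \left(-8\right) 12 = -96$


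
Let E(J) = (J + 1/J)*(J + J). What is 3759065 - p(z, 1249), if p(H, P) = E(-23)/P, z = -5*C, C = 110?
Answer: 4695071125/1249 ≈ 3.7591e+6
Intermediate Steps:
E(J) = 2*J*(J + 1/J) (E(J) = (J + 1/J)*(2*J) = 2*J*(J + 1/J))
z = -550 (z = -5*110 = -550)
p(H, P) = 1060/P (p(H, P) = (2 + 2*(-23)²)/P = (2 + 2*529)/P = (2 + 1058)/P = 1060/P)
3759065 - p(z, 1249) = 3759065 - 1060/1249 = 4695071125/1249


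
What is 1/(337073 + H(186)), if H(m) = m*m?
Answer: 1/371669 ≈ 2.6906e-6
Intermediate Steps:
H(m) = m**2
1/(337073 + H(186)) = 1/(337073 + 186**2) = 1/(337073 + 34596) = 1/371669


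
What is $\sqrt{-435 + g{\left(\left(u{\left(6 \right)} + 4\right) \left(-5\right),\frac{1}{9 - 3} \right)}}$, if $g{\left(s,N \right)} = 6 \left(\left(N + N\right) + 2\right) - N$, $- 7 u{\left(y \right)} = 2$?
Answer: $\frac{19 i \sqrt{42}}{6} \approx 20.522 i$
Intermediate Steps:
$u{\left(y \right)} = - \frac{2}{7}$ ($u{\left(y \right)} = \left(- \frac{1}{7}\right) 2 = - \frac{2}{7}$)
$g{\left(s,N \right)} = 12 + 11 N$ ($g{\left(s,N \right)} = 6 \left(2 N + 2\right) - N = 6 \left(2 + 2 N\right) - N = \left(12 + 12 N\right) - N = 12 + 11 N$)
$\sqrt{-435 + g{\left(\left(u{\left(6 \right)} + 4\right) \left(-5\right),\frac{1}{9 - 3} \right)}} = \sqrt{-435 + \left(12 + \frac{11}{9 - 3}\right)} = \sqrt{-435 + \left(12 + \frac{11}{6}\right)} = \sqrt{-435 + \frac{83}{6}} = \sqrt{- \frac{2527}{6}} = \frac{19 i \sqrt{42}}{6}$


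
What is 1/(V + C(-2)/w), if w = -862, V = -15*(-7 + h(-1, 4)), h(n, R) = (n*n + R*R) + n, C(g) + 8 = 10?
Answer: -431/58186 ≈ -0.0074073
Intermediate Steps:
C(g) = 2 (C(g) = -8 + 10 = 2)
h(n, R) = n + R**2 + n**2 (h(n, R) = (n**2 + R**2) + n = (R**2 + n**2) + n = n + R**2 + n**2)
V = -135 (V = -15*(-7 + (-1 + 4**2 + (-1)**2)) = -15*(-7 + (-1 + 16 + 1)) = -15*(-7 + 16) = -15*9 = -135)
1/(V + C(-2)/w) = 1/(-135 + 2/(-862)) = 1/(-135 + 2*(-1/862)) = 1/(-135 - 1/431) = 1/(-58186/431) = -431/58186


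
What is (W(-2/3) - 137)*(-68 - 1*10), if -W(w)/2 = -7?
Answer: 9594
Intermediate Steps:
W(w) = 14 (W(w) = -2*(-7) = 14)
(W(-2/3) - 137)*(-68 - 1*10) = (14 - 137)*(-68 - 1*10) = -123*(-68 - 10) = -123*(-78) = 9594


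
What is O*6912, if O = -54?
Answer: -373248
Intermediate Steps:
O*6912 = -54*6912 = -373248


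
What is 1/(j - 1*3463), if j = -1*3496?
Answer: -1/6959 ≈ -0.00014370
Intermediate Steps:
j = -3496
1/(j - 1*3463) = 1/(-3496 - 1*3463) = 1/(-3496 - 3463) = 1/(-6959) = -1/6959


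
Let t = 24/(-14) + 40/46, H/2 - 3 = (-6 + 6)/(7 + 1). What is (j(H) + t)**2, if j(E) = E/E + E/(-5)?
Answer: 707281/648025 ≈ 1.0914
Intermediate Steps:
H = 6 (H = 6 + 2*((-6 + 6)/(7 + 1)) = 6 + 2*(0/8) = 6 + 2*(0*(1/8)) = 6 + 2*0 = 6 + 0 = 6)
t = -136/161 (t = 24*(-1/14) + 40*(1/46) = -12/7 + 20/23 = -136/161 ≈ -0.84472)
j(E) = 1 - E/5 (j(E) = 1 + E*(-1/5) = 1 - E/5)
(j(H) + t)**2 = ((1 - 1/5*6) - 136/161)**2 = ((1 - 6/5) - 136/161)**2 = (-1/5 - 136/161)**2 = (-841/805)**2 = 707281/648025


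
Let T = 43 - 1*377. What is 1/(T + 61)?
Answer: -1/273 ≈ -0.0036630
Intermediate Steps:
T = -334 (T = 43 - 377 = -334)
1/(T + 61) = 1/(-334 + 61) = 1/(-273) = -1/273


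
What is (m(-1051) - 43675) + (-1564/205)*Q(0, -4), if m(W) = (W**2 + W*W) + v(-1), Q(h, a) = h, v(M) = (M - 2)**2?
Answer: 2165536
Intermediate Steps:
v(M) = (-2 + M)**2
m(W) = 9 + 2*W**2 (m(W) = (W**2 + W*W) + (-2 - 1)**2 = (W**2 + W**2) + (-3)**2 = 2*W**2 + 9 = 9 + 2*W**2)
(m(-1051) - 43675) + (-1564/205)*Q(0, -4) = ((9 + 2*(-1051)**2) - 43675) - 1564/205*0 = ((9 + 2*1104601) - 43675) - 1564*1/205*0 = ((9 + 2209202) - 43675) - 1564/205*0 = (2209211 - 43675) + 0 = 2165536 + 0 = 2165536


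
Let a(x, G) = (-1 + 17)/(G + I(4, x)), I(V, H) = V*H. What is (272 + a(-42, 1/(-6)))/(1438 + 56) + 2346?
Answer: 1768371334/753723 ≈ 2346.2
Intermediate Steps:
I(V, H) = H*V
a(x, G) = 16/(G + 4*x) (a(x, G) = (-1 + 17)/(G + x*4) = 16/(G + 4*x))
(272 + a(-42, 1/(-6)))/(1438 + 56) + 2346 = (272 + 16/(1/(-6) + 4*(-42)))/(1438 + 56) + 2346 = (272 + 16/(-⅙ - 168))/1494 + 2346 = (272 + 16/(-1009/6))*(1/1494) + 2346 = (272 + 16*(-6/1009))*(1/1494) + 2346 = (272 - 96/1009)*(1/1494) + 2346 = (274352/1009)*(1/1494) + 2346 = 137176/753723 + 2346 = 1768371334/753723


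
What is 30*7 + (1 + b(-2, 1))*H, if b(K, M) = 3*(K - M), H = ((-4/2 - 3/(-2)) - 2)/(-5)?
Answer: 206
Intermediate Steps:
H = ½ (H = ((-4*½ - 3*(-½)) - 2)*(-⅕) = ((-2 + 3/2) - 2)*(-⅕) = (-½ - 2)*(-⅕) = -5/2*(-⅕) = ½ ≈ 0.50000)
b(K, M) = -3*M + 3*K
30*7 + (1 + b(-2, 1))*H = 30*7 + (1 + (-3*1 + 3*(-2)))*(½) = 210 + (1 + (-3 - 6))*(½) = 210 + (1 - 9)*(½) = 210 - 8*½ = 210 - 4 = 206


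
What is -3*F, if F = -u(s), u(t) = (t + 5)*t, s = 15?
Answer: 900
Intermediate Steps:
u(t) = t*(5 + t) (u(t) = (5 + t)*t = t*(5 + t))
F = -300 (F = -15*(5 + 15) = -15*20 = -1*300 = -300)
-3*F = -3*(-300) = 900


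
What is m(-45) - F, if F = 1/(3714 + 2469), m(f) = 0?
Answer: -1/6183 ≈ -0.00016173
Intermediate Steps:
F = 1/6183 ≈ 0.00016173
m(-45) - F = 0 - 1*1/6183 = 0 - 1/6183 = -1/6183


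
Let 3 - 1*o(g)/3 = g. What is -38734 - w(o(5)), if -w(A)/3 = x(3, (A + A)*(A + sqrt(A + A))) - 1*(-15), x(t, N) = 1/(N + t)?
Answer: -31608888/817 + 8*I*sqrt(3)/817 ≈ -38689.0 + 0.01696*I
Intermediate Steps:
o(g) = 9 - 3*g
w(A) = -45 - 3/(3 + 2*A*(A + sqrt(2)*sqrt(A))) (w(A) = -3*(1/((A + A)*(A + sqrt(A + A)) + 3) - 1*(-15)) = -3*(1/((2*A)*(A + sqrt(2*A)) + 3) + 15) = -3*(1/((2*A)*(A + sqrt(2)*sqrt(A)) + 3) + 15) = -3*(1/(2*A*(A + sqrt(2)*sqrt(A)) + 3) + 15) = -3*(1/(3 + 2*A*(A + sqrt(2)*sqrt(A))) + 15) = -3*(15 + 1/(3 + 2*A*(A + sqrt(2)*sqrt(A)))) = -45 - 3/(3 + 2*A*(A + sqrt(2)*sqrt(A))))
-38734 - w(o(5)) = -38734 - 6*(-23 - 15*(9 - 3*5)**2 - 15*sqrt(2)*(9 - 3*5)**(3/2))/(3 + 2*(9 - 3*5)**2 + 2*sqrt(2)*(9 - 3*5)**(3/2)) = -38734 - 6*(-23 - 15*(9 - 15)**2 - 15*sqrt(2)*(9 - 15)**(3/2))/(3 + 2*(9 - 15)**2 + 2*sqrt(2)*(9 - 15)**(3/2)) = -38734 - 6*(-23 - 15*(-6)**2 - 15*sqrt(2)*(-6)**(3/2))/(3 + 2*(-6)**2 + 2*sqrt(2)*(-6)**(3/2)) = -38734 - 6*(-23 - 15*36 - 15*sqrt(2)*(-6*I*sqrt(6)))/(3 + 2*36 + 2*sqrt(2)*(-6*I*sqrt(6))) = -38734 - 6*(-23 - 540 + 180*I*sqrt(3))/(3 + 72 - 24*I*sqrt(3)) = -38734 - 6*(-563 + 180*I*sqrt(3))/(75 - 24*I*sqrt(3))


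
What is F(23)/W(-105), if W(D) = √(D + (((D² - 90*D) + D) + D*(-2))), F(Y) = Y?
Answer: 23*√91/1365 ≈ 0.16074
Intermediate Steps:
W(D) = √(D² - 90*D) (W(D) = √(D + ((D² - 89*D) - 2*D)) = √(D + (D² - 91*D)) = √(D² - 90*D))
F(23)/W(-105) = 23/(√(-105*(-90 - 105))) = 23/(√(-105*(-195))) = 23/(√20475) = 23/((15*√91)) = 23*(√91/1365) = 23*√91/1365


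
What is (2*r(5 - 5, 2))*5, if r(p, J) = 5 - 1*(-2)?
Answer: 70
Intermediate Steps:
r(p, J) = 7 (r(p, J) = 5 + 2 = 7)
(2*r(5 - 5, 2))*5 = (2*7)*5 = 14*5 = 70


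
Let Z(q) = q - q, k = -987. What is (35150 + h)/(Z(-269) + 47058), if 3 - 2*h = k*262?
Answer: 328897/94116 ≈ 3.4946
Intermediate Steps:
Z(q) = 0
h = 258597/2 (h = 3/2 - (-987)*262/2 = 3/2 - 1/2*(-258594) = 3/2 + 129297 = 258597/2 ≈ 1.2930e+5)
(35150 + h)/(Z(-269) + 47058) = (35150 + 258597/2)/(0 + 47058) = (328897/2)/47058 = (328897/2)*(1/47058) = 328897/94116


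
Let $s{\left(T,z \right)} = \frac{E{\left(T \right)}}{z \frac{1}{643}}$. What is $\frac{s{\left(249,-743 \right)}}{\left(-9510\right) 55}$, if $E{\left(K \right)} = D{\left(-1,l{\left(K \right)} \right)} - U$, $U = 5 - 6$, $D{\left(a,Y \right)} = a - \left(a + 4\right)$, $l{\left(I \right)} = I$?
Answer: $- \frac{643}{129542050} \approx -4.9636 \cdot 10^{-6}$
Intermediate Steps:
$D{\left(a,Y \right)} = -4$ ($D{\left(a,Y \right)} = a - \left(4 + a\right) = -4$)
$U = -1$
$E{\left(K \right)} = -3$ ($E{\left(K \right)} = -4 - -1 = -4 + 1 = -3$)
$s{\left(T,z \right)} = - \frac{1929}{z}$ ($s{\left(T,z \right)} = - \frac{3}{z \frac{1}{643}} = - \frac{3}{\frac{1}{643} z} = - 3 \frac{643}{z} = - \frac{1929}{z}$)
$\frac{s{\left(249,-743 \right)}}{\left(-9510\right) 55} = \frac{\left(-1929\right) \frac{1}{-743}}{\left(-9510\right) 55} = \frac{\left(-1929\right) \left(- \frac{1}{743}\right)}{-523050} = \frac{1929}{743} \left(- \frac{1}{523050}\right) = - \frac{643}{129542050}$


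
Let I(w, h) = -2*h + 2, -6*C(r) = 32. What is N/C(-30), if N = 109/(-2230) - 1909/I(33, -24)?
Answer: 319689/44600 ≈ 7.1679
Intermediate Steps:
C(r) = -16/3 (C(r) = -⅙*32 = -16/3)
I(w, h) = 2 - 2*h
N = -213126/5575 (N = 109/(-2230) - 1909/(2 - 2*(-24)) = 109*(-1/2230) - 1909/(2 + 48) = -109/2230 - 1909/50 = -213126/5575 ≈ -38.229)
N/C(-30) = -213126/(5575*(-16/3)) = -213126/5575*(-3/16) = 319689/44600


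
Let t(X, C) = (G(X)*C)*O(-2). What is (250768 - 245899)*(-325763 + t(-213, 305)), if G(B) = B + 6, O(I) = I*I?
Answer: -2815757307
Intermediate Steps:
O(I) = I²
G(B) = 6 + B
t(X, C) = 4*C*(6 + X) (t(X, C) = ((6 + X)*C)*(-2)² = (C*(6 + X))*4 = 4*C*(6 + X))
(250768 - 245899)*(-325763 + t(-213, 305)) = (250768 - 245899)*(-325763 + 4*305*(6 - 213)) = 4869*(-325763 + 4*305*(-207)) = 4869*(-325763 - 252540) = 4869*(-578303) = -2815757307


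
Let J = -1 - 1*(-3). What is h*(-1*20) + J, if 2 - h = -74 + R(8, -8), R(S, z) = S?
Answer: -1358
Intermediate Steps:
J = 2 (J = -1 + 3 = 2)
h = 68 (h = 2 - (-74 + 8) = 2 - 1*(-66) = 2 + 66 = 68)
h*(-1*20) + J = 68*(-1*20) + 2 = 68*(-20) + 2 = -1360 + 2 = -1358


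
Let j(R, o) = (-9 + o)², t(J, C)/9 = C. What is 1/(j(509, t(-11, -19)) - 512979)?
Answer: -1/480579 ≈ -2.0808e-6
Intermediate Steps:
t(J, C) = 9*C
1/(j(509, t(-11, -19)) - 512979) = 1/((-9 + 9*(-19))² - 512979) = 1/((-9 - 171)² - 512979) = 1/((-180)² - 512979) = 1/(32400 - 512979) = 1/(-480579) = -1/480579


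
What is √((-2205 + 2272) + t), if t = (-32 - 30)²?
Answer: √3911 ≈ 62.538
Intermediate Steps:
t = 3844 (t = (-62)² = 3844)
√((-2205 + 2272) + t) = √((-2205 + 2272) + 3844) = √(67 + 3844) = √3911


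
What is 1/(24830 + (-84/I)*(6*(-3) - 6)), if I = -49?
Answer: 7/173522 ≈ 4.0341e-5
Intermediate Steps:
1/(24830 + (-84/I)*(6*(-3) - 6)) = 1/(24830 + (-84/(-49))*(6*(-3) - 6)) = 1/(24830 + (-84*(-1/49))*(-18 - 6)) = 1/(24830 + (12/7)*(-24)) = 1/(24830 - 288/7) = 1/(173522/7) = 7/173522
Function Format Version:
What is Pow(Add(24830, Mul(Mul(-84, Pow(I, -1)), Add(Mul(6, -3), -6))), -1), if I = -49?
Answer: Rational(7, 173522) ≈ 4.0341e-5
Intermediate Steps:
Pow(Add(24830, Mul(Mul(-84, Pow(I, -1)), Add(Mul(6, -3), -6))), -1) = Pow(Add(24830, Mul(Mul(-84, Pow(-49, -1)), Add(Mul(6, -3), -6))), -1) = Pow(Add(24830, Mul(Mul(-84, Rational(-1, 49)), Add(-18, -6))), -1) = Pow(Add(24830, Mul(Rational(12, 7), -24)), -1) = Pow(Add(24830, Rational(-288, 7)), -1) = Pow(Rational(173522, 7), -1) = Rational(7, 173522)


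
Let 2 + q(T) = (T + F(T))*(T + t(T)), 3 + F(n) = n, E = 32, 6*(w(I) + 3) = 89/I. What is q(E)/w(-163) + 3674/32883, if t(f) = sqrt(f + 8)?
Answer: -62700062798/99405309 - 119316*sqrt(10)/3023 ≈ -755.56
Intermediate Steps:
w(I) = -3 + 89/(6*I) (w(I) = -3 + (89/I)/6 = -3 + 89/(6*I))
t(f) = sqrt(8 + f)
F(n) = -3 + n
q(T) = -2 + (-3 + 2*T)*(T + sqrt(8 + T)) (q(T) = -2 + (T + (-3 + T))*(T + sqrt(8 + T)) = -2 + (-3 + 2*T)*(T + sqrt(8 + T)))
q(E)/w(-163) + 3674/32883 = (-2 + 32**2 + 32*sqrt(8 + 32) + 32*(-3 + 32) + sqrt(8 + 32)*(-3 + 32))/(-3 + (89/6)/(-163)) + 3674/32883 = (-2 + 1024 + 32*sqrt(40) + 32*29 + sqrt(40)*29)/(-3 + (89/6)*(-1/163)) + 3674*(1/32883) = (-2 + 1024 + 32*(2*sqrt(10)) + 928 + (2*sqrt(10))*29)/(-3 - 89/978) + 3674/32883 = (-2 + 1024 + 64*sqrt(10) + 928 + 58*sqrt(10))/(-3023/978) + 3674/32883 = (1950 + 122*sqrt(10))*(-978/3023) + 3674/32883 = (-1907100/3023 - 119316*sqrt(10)/3023) + 3674/32883 = -62700062798/99405309 - 119316*sqrt(10)/3023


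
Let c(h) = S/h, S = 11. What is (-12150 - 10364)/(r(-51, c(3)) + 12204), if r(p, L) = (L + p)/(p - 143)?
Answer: -6551574/3551435 ≈ -1.8448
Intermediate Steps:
c(h) = 11/h
r(p, L) = (L + p)/(-143 + p)
(-12150 - 10364)/(r(-51, c(3)) + 12204) = (-12150 - 10364)/((11/3 - 51)/(-143 - 51) + 12204) = -22514/((11*(⅓) - 51)/(-194) + 12204) = -22514/(-(11/3 - 51)/194 + 12204) = -22514/(-1/194*(-142/3) + 12204) = -22514/(71/291 + 12204) = -22514/3551435/291 = -22514*291/3551435 = -6551574/3551435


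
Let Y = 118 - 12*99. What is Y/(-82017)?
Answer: 1070/82017 ≈ 0.013046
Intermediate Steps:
Y = -1070 (Y = 118 - 1188 = -1070)
Y/(-82017) = -1070/(-82017) = -1070*(-1/82017) = 1070/82017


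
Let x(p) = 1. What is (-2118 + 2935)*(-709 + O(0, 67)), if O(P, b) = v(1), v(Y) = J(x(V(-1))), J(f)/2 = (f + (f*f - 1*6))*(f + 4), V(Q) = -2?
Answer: -611933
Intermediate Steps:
J(f) = 2*(4 + f)*(-6 + f + f**2) (J(f) = 2*((f + (f*f - 1*6))*(f + 4)) = 2*((f + (f**2 - 6))*(4 + f)) = 2*((f + (-6 + f**2))*(4 + f)) = 2*((-6 + f + f**2)*(4 + f)) = 2*((4 + f)*(-6 + f + f**2)) = 2*(4 + f)*(-6 + f + f**2))
v(Y) = -40 (v(Y) = -48 - 4*1 + 2*1**3 + 10*1**2 = -48 - 4 + 2*1 + 10*1 = -48 - 4 + 2 + 10 = -40)
O(P, b) = -40
(-2118 + 2935)*(-709 + O(0, 67)) = (-2118 + 2935)*(-709 - 40) = 817*(-749) = -611933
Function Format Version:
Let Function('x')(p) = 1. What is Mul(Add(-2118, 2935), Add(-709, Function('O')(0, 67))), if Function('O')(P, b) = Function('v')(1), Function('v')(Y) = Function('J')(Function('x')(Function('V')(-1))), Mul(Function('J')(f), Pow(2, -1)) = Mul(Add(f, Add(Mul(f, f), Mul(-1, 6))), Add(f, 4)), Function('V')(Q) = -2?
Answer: -611933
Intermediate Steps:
Function('J')(f) = Mul(2, Add(4, f), Add(-6, f, Pow(f, 2))) (Function('J')(f) = Mul(2, Mul(Add(f, Add(Mul(f, f), Mul(-1, 6))), Add(f, 4))) = Mul(2, Mul(Add(f, Add(Pow(f, 2), -6)), Add(4, f))) = Mul(2, Mul(Add(f, Add(-6, Pow(f, 2))), Add(4, f))) = Mul(2, Mul(Add(-6, f, Pow(f, 2)), Add(4, f))) = Mul(2, Mul(Add(4, f), Add(-6, f, Pow(f, 2)))) = Mul(2, Add(4, f), Add(-6, f, Pow(f, 2))))
Function('v')(Y) = -40 (Function('v')(Y) = Add(-48, Mul(-4, 1), Mul(2, Pow(1, 3)), Mul(10, Pow(1, 2))) = Add(-48, -4, Mul(2, 1), Mul(10, 1)) = Add(-48, -4, 2, 10) = -40)
Function('O')(P, b) = -40
Mul(Add(-2118, 2935), Add(-709, Function('O')(0, 67))) = Mul(Add(-2118, 2935), Add(-709, -40)) = Mul(817, -749) = -611933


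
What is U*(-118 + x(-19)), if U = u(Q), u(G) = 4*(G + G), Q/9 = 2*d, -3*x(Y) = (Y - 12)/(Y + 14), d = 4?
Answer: -345792/5 ≈ -69158.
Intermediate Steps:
x(Y) = -(-12 + Y)/(3*(14 + Y)) (x(Y) = -(Y - 12)/(3*(Y + 14)) = -(-12 + Y)/(3*(14 + Y)))
Q = 72 (Q = 9*(2*4) = 9*8 = 72)
u(G) = 8*G (u(G) = 4*(2*G) = 8*G)
U = 576 (U = 8*72 = 576)
U*(-118 + x(-19)) = 576*(-118 + (12 - 1*(-19))/(3*(14 - 19))) = 576*(-118 + (⅓)*(12 + 19)/(-5)) = 576*(-118 + (⅓)*(-⅕)*31) = 576*(-118 - 31/15) = 576*(-1801/15) = -345792/5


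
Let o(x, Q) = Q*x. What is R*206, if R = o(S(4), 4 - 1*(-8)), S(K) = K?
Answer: 9888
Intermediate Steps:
R = 48 (R = (4 - 1*(-8))*4 = (4 + 8)*4 = 12*4 = 48)
R*206 = 48*206 = 9888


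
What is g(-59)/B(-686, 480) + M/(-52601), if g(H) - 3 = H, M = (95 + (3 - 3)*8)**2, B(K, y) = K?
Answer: -231821/2577449 ≈ -0.089942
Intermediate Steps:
M = 9025 (M = (95 + 0*8)**2 = (95 + 0)**2 = 95**2 = 9025)
g(H) = 3 + H
g(-59)/B(-686, 480) + M/(-52601) = (3 - 59)/(-686) + 9025/(-52601) = -56*(-1/686) + 9025*(-1/52601) = 4/49 - 9025/52601 = -231821/2577449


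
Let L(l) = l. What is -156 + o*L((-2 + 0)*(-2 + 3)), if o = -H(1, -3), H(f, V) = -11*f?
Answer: -178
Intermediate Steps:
o = 11 (o = -(-11) = -1*(-11) = 11)
-156 + o*L((-2 + 0)*(-2 + 3)) = -156 + 11*((-2 + 0)*(-2 + 3)) = -156 + 11*(-2*1) = -156 + 11*(-2) = -156 - 22 = -178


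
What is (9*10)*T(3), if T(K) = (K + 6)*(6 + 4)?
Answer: 8100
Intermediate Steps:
T(K) = 60 + 10*K (T(K) = (6 + K)*10 = 60 + 10*K)
(9*10)*T(3) = (9*10)*(60 + 10*3) = 90*(60 + 30) = 90*90 = 8100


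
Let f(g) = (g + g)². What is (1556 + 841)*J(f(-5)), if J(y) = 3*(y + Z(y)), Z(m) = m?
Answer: 1438200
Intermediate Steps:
f(g) = 4*g² (f(g) = (2*g)² = 4*g²)
J(y) = 6*y (J(y) = 3*(y + y) = 3*(2*y) = 6*y)
(1556 + 841)*J(f(-5)) = (1556 + 841)*(6*(4*(-5)²)) = 2397*(6*(4*25)) = 2397*(6*100) = 2397*600 = 1438200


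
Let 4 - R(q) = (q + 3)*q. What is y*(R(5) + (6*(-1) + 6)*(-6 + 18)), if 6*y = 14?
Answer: -84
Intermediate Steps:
R(q) = 4 - q*(3 + q) (R(q) = 4 - (q + 3)*q = 4 - (3 + q)*q = 4 - q*(3 + q))
y = 7/3 (y = (⅙)*14 = 7/3 ≈ 2.3333)
y*(R(5) + (6*(-1) + 6)*(-6 + 18)) = 7*((4 - 1*5² - 3*5) + (6*(-1) + 6)*(-6 + 18))/3 = 7*((4 - 1*25 - 15) + (-6 + 6)*12)/3 = 7*((4 - 25 - 15) + 0*12)/3 = 7*(-36 + 0)/3 = (7/3)*(-36) = -84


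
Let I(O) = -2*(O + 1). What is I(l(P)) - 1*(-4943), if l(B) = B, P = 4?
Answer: 4933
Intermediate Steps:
I(O) = -2 - 2*O (I(O) = -2*(1 + O) = -2 - 2*O)
I(l(P)) - 1*(-4943) = (-2 - 2*4) - 1*(-4943) = (-2 - 8) + 4943 = -10 + 4943 = 4933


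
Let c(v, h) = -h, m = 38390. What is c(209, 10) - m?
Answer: -38400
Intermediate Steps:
c(209, 10) - m = -1*10 - 1*38390 = -10 - 38390 = -38400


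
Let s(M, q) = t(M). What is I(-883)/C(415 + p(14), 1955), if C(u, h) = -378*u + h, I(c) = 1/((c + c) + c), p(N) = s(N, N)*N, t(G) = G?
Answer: 1/606628947 ≈ 1.6485e-9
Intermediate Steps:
s(M, q) = M
p(N) = N**2 (p(N) = N*N = N**2)
I(c) = 1/(3*c) (I(c) = 1/(2*c + c) = 1/(3*c))
C(u, h) = h - 378*u
I(-883)/C(415 + p(14), 1955) = ((1/3)/(-883))/(1955 - 378*(415 + 14**2)) = ((1/3)*(-1/883))/(1955 - 378*(415 + 196)) = -1/(2649*(1955 - 378*611)) = -1/(2649*(1955 - 230958)) = -1/2649/(-229003) = -1/2649*(-1/229003) = 1/606628947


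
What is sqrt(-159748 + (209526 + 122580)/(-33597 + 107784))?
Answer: I*sqrt(97686909103110)/24729 ≈ 399.68*I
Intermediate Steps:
sqrt(-159748 + (209526 + 122580)/(-33597 + 107784)) = sqrt(-159748 + 332106/74187) = sqrt(-159748 + 332106*(1/74187)) = sqrt(-159748 + 110702/24729) = sqrt(-3950297590/24729) = I*sqrt(97686909103110)/24729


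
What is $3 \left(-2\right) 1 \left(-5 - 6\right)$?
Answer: $66$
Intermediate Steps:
$3 \left(-2\right) 1 \left(-5 - 6\right) = \left(-6\right) 1 \left(-11\right) = \left(-6\right) \left(-11\right) = 66$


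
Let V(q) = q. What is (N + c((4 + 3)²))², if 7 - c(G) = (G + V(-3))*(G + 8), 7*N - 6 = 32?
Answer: 333683289/49 ≈ 6.8099e+6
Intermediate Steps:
N = 38/7 (N = 6/7 + (⅐)*32 = 6/7 + 32/7 = 38/7 ≈ 5.4286)
c(G) = 7 - (-3 + G)*(8 + G) (c(G) = 7 - (G - 3)*(G + 8) = 7 - (-3 + G)*(8 + G))
(N + c((4 + 3)²))² = (38/7 + (31 - ((4 + 3)²)² - 5*(4 + 3)²))² = (38/7 + (31 - (7²)² - 5*7²))² = (38/7 + (31 - 1*49² - 5*49))² = (38/7 + (31 - 1*2401 - 245))² = (38/7 + (31 - 2401 - 245))² = (38/7 - 2615)² = (-18267/7)² = 333683289/49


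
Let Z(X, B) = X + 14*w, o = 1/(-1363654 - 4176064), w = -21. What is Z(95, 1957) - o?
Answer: -1102403881/5539718 ≈ -199.00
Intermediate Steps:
o = -1/5539718 (o = 1/(-5539718) = -1/5539718 ≈ -1.8051e-7)
Z(X, B) = -294 + X (Z(X, B) = X + 14*(-21) = X - 294 = -294 + X)
Z(95, 1957) - o = (-294 + 95) - 1*(-1/5539718) = -199 + 1/5539718 = -1102403881/5539718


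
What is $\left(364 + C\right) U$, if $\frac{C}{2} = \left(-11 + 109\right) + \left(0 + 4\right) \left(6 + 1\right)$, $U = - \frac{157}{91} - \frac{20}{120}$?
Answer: $- \frac{45452}{39} \approx -1165.4$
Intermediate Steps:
$U = - \frac{1033}{546}$ ($U = \left(-157\right) \frac{1}{91} - \frac{1}{6} = - \frac{157}{91} - \frac{1}{6} = - \frac{1033}{546} \approx -1.8919$)
$C = 252$ ($C = 2 \left(\left(-11 + 109\right) + \left(0 + 4\right) \left(6 + 1\right)\right) = 2 \left(98 + 4 \cdot 7\right) = 2 \left(98 + 28\right) = 2 \cdot 126 = 252$)
$\left(364 + C\right) U = \left(364 + 252\right) \left(- \frac{1033}{546}\right) = 616 \left(- \frac{1033}{546}\right) = - \frac{45452}{39}$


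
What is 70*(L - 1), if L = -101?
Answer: -7140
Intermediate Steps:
70*(L - 1) = 70*(-101 - 1) = 70*(-102) = -7140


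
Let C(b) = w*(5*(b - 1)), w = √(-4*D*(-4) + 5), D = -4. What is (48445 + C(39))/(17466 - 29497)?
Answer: -48445/12031 - 190*I*√59/12031 ≈ -4.0267 - 0.1213*I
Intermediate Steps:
w = I*√59 (w = √(-4*(-4)*(-4) + 5) = √(16*(-4) + 5) = √(-64 + 5) = √(-59) = I*√59 ≈ 7.6811*I)
C(b) = I*√59*(-5 + 5*b) (C(b) = (I*√59)*(5*(b - 1)) = (I*√59)*(5*(-1 + b)) = (I*√59)*(-5 + 5*b) = I*√59*(-5 + 5*b))
(48445 + C(39))/(17466 - 29497) = (48445 + 5*I*√59*(-1 + 39))/(17466 - 29497) = (48445 + 5*I*√59*38)/(-12031) = (48445 + 190*I*√59)*(-1/12031) = -48445/12031 - 190*I*√59/12031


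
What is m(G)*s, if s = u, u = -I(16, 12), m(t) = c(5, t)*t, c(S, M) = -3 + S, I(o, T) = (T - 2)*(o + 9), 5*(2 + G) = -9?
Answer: 1900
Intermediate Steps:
G = -19/5 (G = -2 + (⅕)*(-9) = -2 - 9/5 = -19/5 ≈ -3.8000)
I(o, T) = (-2 + T)*(9 + o)
m(t) = 2*t (m(t) = (-3 + 5)*t = 2*t)
u = -250 (u = -(-18 - 2*16 + 9*12 + 12*16) = -(-18 - 32 + 108 + 192) = -1*250 = -250)
s = -250
m(G)*s = (2*(-19/5))*(-250) = -38/5*(-250) = 1900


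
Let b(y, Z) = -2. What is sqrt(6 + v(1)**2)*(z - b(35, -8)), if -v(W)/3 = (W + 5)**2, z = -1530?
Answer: -1528*sqrt(11670) ≈ -1.6507e+5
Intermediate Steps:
v(W) = -3*(5 + W)**2 (v(W) = -3*(W + 5)**2 = -3*(5 + W)**2)
sqrt(6 + v(1)**2)*(z - b(35, -8)) = sqrt(6 + (-3*(5 + 1)**2)**2)*(-1530 - 1*(-2)) = sqrt(6 + (-3*6**2)**2)*(-1530 + 2) = sqrt(6 + (-3*36)**2)*(-1528) = sqrt(6 + (-108)**2)*(-1528) = sqrt(6 + 11664)*(-1528) = sqrt(11670)*(-1528) = -1528*sqrt(11670)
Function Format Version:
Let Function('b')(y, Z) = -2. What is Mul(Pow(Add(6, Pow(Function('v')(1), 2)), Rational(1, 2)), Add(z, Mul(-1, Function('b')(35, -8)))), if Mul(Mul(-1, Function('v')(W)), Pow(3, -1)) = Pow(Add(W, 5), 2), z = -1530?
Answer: Mul(-1528, Pow(11670, Rational(1, 2))) ≈ -1.6507e+5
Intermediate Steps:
Function('v')(W) = Mul(-3, Pow(Add(5, W), 2)) (Function('v')(W) = Mul(-3, Pow(Add(W, 5), 2)) = Mul(-3, Pow(Add(5, W), 2)))
Mul(Pow(Add(6, Pow(Function('v')(1), 2)), Rational(1, 2)), Add(z, Mul(-1, Function('b')(35, -8)))) = Mul(Pow(Add(6, Pow(Mul(-3, Pow(Add(5, 1), 2)), 2)), Rational(1, 2)), Add(-1530, Mul(-1, -2))) = Mul(Pow(Add(6, Pow(Mul(-3, Pow(6, 2)), 2)), Rational(1, 2)), Add(-1530, 2)) = Mul(Pow(Add(6, Pow(Mul(-3, 36), 2)), Rational(1, 2)), -1528) = Mul(Pow(Add(6, Pow(-108, 2)), Rational(1, 2)), -1528) = Mul(Pow(Add(6, 11664), Rational(1, 2)), -1528) = Mul(Pow(11670, Rational(1, 2)), -1528) = Mul(-1528, Pow(11670, Rational(1, 2)))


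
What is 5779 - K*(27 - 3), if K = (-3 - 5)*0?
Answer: 5779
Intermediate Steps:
K = 0 (K = -8*0 = 0)
5779 - K*(27 - 3) = 5779 - 0*(27 - 3) = 5779 - 0*24 = 5779 - 1*0 = 5779 + 0 = 5779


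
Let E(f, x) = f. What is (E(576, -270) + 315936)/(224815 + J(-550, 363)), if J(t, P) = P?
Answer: 158256/112589 ≈ 1.4056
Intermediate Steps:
(E(576, -270) + 315936)/(224815 + J(-550, 363)) = (576 + 315936)/(224815 + 363) = 316512/225178 = 316512*(1/225178) = 158256/112589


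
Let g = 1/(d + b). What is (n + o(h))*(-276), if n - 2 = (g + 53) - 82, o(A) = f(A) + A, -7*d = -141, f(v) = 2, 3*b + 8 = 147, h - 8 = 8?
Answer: 865467/349 ≈ 2479.8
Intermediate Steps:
h = 16 (h = 8 + 8 = 16)
b = 139/3 (b = -8/3 + (⅓)*147 = -8/3 + 49 = 139/3 ≈ 46.333)
d = 141/7 (d = -⅐*(-141) = 141/7 ≈ 20.143)
o(A) = 2 + A
g = 21/1396 (g = 1/(141/7 + 139/3) = 1/(1396/21) = 21/1396 ≈ 0.015043)
n = -37671/1396 (n = 2 + ((21/1396 + 53) - 82) = 2 + (74009/1396 - 82) = 2 - 40463/1396 = -37671/1396 ≈ -26.985)
(n + o(h))*(-276) = (-37671/1396 + (2 + 16))*(-276) = (-37671/1396 + 18)*(-276) = -12543/1396*(-276) = 865467/349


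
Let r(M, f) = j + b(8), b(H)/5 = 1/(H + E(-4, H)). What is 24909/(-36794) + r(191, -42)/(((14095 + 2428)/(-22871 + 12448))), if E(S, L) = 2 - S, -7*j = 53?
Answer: 1177567513/303973631 ≈ 3.8739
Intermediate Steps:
j = -53/7 (j = -⅐*53 = -53/7 ≈ -7.5714)
b(H) = 5/(6 + H) (b(H) = 5/(H + (2 - 1*(-4))) = 5/(H + (2 + 4)) = 5/(H + 6) = 5/(6 + H))
r(M, f) = -101/14 (r(M, f) = -53/7 + 5/(6 + 8) = -53/7 + 5/14 = -101/14)
24909/(-36794) + r(191, -42)/(((14095 + 2428)/(-22871 + 12448))) = 24909/(-36794) - 101*(-22871 + 12448)/(14095 + 2428)/14 = 24909*(-1/36794) - 101/(14*(16523/(-10423))) = -24909/36794 - 101/(14*(16523*(-1/10423))) = -24909/36794 - 101/(14*(-16523/10423)) = -24909/36794 - 101/14*(-10423/16523) = -24909/36794 + 150389/33046 = 1177567513/303973631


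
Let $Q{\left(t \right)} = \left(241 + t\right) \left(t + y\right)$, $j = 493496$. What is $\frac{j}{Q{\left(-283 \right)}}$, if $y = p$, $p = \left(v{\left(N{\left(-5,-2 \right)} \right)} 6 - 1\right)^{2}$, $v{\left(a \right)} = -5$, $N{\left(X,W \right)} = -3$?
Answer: $- \frac{123374}{7119} \approx -17.33$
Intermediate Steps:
$p = 961$ ($p = \left(\left(-5\right) 6 - 1\right)^{2} = \left(-30 - 1\right)^{2} = \left(-31\right)^{2} = 961$)
$y = 961$
$Q{\left(t \right)} = \left(241 + t\right) \left(961 + t\right)$ ($Q{\left(t \right)} = \left(241 + t\right) \left(t + 961\right) = \left(241 + t\right) \left(961 + t\right)$)
$\frac{j}{Q{\left(-283 \right)}} = \frac{493496}{231601 + \left(-283\right)^{2} + 1202 \left(-283\right)} = \frac{493496}{231601 + 80089 - 340166} = \frac{493496}{-28476} = 493496 \left(- \frac{1}{28476}\right) = - \frac{123374}{7119}$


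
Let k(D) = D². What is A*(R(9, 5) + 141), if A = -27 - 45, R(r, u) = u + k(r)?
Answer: -16344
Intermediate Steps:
R(r, u) = u + r²
A = -72
A*(R(9, 5) + 141) = -72*((5 + 9²) + 141) = -72*((5 + 81) + 141) = -72*(86 + 141) = -72*227 = -16344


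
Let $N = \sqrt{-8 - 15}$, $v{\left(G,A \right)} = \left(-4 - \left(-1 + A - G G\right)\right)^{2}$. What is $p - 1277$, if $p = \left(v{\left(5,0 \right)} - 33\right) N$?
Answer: $-1277 + 451 i \sqrt{23} \approx -1277.0 + 2162.9 i$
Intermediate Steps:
$v{\left(G,A \right)} = \left(-3 + G^{2} - A\right)^{2}$ ($v{\left(G,A \right)} = \left(-4 - \left(-1 + A - G^{2}\right)\right)^{2} = \left(-4 + \left(1 + G^{2} - A\right)\right)^{2} = \left(-3 + G^{2} - A\right)^{2}$)
$N = i \sqrt{23}$ ($N = \sqrt{-23} = i \sqrt{23} \approx 4.7958 i$)
$p = 451 i \sqrt{23}$ ($p = \left(\left(3 + 0 - 5^{2}\right)^{2} - 33\right) i \sqrt{23} = \left(\left(3 + 0 - 25\right)^{2} - 33\right) i \sqrt{23} = \left(\left(-22\right)^{2} - 33\right) i \sqrt{23} = \left(484 - 33\right) i \sqrt{23} = 451 i \sqrt{23} \approx 2162.9 i$)
$p - 1277 = 451 i \sqrt{23} - 1277 = -1277 + 451 i \sqrt{23}$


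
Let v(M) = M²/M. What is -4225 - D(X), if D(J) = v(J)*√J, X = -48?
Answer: -4225 + 192*I*√3 ≈ -4225.0 + 332.55*I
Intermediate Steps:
v(M) = M
D(J) = J^(3/2) (D(J) = J*√J = J^(3/2))
-4225 - D(X) = -4225 - (-48)^(3/2) = -4225 - (-192)*I*√3 = -4225 + 192*I*√3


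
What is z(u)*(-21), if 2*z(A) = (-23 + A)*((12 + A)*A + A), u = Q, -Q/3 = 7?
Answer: 77616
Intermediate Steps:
Q = -21 (Q = -3*7 = -21)
u = -21
z(A) = (-23 + A)*(A + A*(12 + A))/2 (z(A) = ((-23 + A)*((12 + A)*A + A))/2 = ((-23 + A)*(A*(12 + A) + A))/2 = ((-23 + A)*(A + A*(12 + A)))/2 = (-23 + A)*(A + A*(12 + A))/2)
z(u)*(-21) = ((½)*(-21)*(-299 + (-21)² - 10*(-21)))*(-21) = ((½)*(-21)*(-299 + 441 + 210))*(-21) = ((½)*(-21)*352)*(-21) = -3696*(-21) = 77616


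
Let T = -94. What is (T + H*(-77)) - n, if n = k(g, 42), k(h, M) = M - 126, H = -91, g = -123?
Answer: 6997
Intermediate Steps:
k(h, M) = -126 + M
n = -84 (n = -126 + 42 = -84)
(T + H*(-77)) - n = (-94 - 91*(-77)) - 1*(-84) = (-94 + 7007) + 84 = 6913 + 84 = 6997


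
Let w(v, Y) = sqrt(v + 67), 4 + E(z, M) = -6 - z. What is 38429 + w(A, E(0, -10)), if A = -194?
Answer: 38429 + I*sqrt(127) ≈ 38429.0 + 11.269*I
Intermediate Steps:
E(z, M) = -10 - z (E(z, M) = -4 + (-6 - z) = -10 - z)
w(v, Y) = sqrt(67 + v)
38429 + w(A, E(0, -10)) = 38429 + sqrt(67 - 194) = 38429 + sqrt(-127) = 38429 + I*sqrt(127)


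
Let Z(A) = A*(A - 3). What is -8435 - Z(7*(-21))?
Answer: -30485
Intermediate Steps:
Z(A) = A*(-3 + A)
-8435 - Z(7*(-21)) = -8435 - 7*(-21)*(-3 + 7*(-21)) = -8435 - (-147)*(-3 - 147) = -8435 - (-147)*(-150) = -8435 - 1*22050 = -8435 - 22050 = -30485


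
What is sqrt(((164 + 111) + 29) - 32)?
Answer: 4*sqrt(17) ≈ 16.492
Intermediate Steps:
sqrt(((164 + 111) + 29) - 32) = sqrt((275 + 29) - 32) = sqrt(304 - 32) = sqrt(272) = 4*sqrt(17)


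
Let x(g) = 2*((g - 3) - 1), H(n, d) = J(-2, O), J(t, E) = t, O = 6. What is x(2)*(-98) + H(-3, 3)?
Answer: 390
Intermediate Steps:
H(n, d) = -2
x(g) = -8 + 2*g (x(g) = 2*((-3 + g) - 1) = 2*(-4 + g) = -8 + 2*g)
x(2)*(-98) + H(-3, 3) = (-8 + 2*2)*(-98) - 2 = (-8 + 4)*(-98) - 2 = -4*(-98) - 2 = 392 - 2 = 390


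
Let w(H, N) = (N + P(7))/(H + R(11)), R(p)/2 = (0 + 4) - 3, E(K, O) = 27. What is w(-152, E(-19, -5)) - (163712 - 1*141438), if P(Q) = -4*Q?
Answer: -3341099/150 ≈ -22274.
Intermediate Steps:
R(p) = 2 (R(p) = 2*((0 + 4) - 3) = 2*(4 - 3) = 2*1 = 2)
w(H, N) = (-28 + N)/(2 + H) (w(H, N) = (N - 4*7)/(H + 2) = (N - 28)/(2 + H) = (-28 + N)/(2 + H))
w(-152, E(-19, -5)) - (163712 - 1*141438) = (-28 + 27)/(2 - 152) - (163712 - 1*141438) = -1/(-150) - (163712 - 141438) = -1/150*(-1) - 1*22274 = 1/150 - 22274 = -3341099/150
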